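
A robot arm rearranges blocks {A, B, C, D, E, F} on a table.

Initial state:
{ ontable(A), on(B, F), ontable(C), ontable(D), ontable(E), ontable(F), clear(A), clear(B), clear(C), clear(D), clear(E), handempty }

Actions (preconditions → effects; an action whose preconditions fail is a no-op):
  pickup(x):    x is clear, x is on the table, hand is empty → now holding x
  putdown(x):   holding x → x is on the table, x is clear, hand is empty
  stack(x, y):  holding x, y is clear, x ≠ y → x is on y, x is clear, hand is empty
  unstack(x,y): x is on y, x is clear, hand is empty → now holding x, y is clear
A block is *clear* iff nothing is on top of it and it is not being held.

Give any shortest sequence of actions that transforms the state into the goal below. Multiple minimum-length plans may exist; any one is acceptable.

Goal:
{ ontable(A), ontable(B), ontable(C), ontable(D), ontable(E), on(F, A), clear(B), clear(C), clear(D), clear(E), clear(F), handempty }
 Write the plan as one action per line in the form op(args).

step 1 (unstack(B, F)): towers=[A; C; D; E; F] holding=B
step 2 (putdown(B)): towers=[A; B; C; D; E; F] holding=-
step 3 (pickup(F)): towers=[A; B; C; D; E] holding=F
step 4 (stack(F, A)): towers=[A/F; B; C; D; E] holding=-
goal check: towers=[A/F; B; C; D; E] holding=- — reached (length 4, optimal by BFS)

unstack(B, F)
putdown(B)
pickup(F)
stack(F, A)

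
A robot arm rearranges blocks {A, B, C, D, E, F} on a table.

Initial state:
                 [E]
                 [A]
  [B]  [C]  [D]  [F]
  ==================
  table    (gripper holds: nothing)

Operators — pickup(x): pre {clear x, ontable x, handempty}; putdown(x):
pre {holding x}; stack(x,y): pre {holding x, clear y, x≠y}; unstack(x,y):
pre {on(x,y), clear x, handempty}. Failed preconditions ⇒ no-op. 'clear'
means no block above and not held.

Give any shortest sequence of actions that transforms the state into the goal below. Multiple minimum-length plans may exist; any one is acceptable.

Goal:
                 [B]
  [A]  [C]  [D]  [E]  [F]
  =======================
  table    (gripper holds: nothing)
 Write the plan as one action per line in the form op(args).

step 1 (unstack(E, A)): towers=[B; C; D; F/A] holding=E
step 2 (putdown(E)): towers=[B; C; D; E; F/A] holding=-
step 3 (pickup(B)): towers=[C; D; E; F/A] holding=B
step 4 (stack(B, E)): towers=[C; D; E/B; F/A] holding=-
step 5 (unstack(A, F)): towers=[C; D; E/B; F] holding=A
step 6 (putdown(A)): towers=[A; C; D; E/B; F] holding=-
goal check: towers=[A; C; D; E/B; F] holding=- — reached (length 6, optimal by BFS)

unstack(E, A)
putdown(E)
pickup(B)
stack(B, E)
unstack(A, F)
putdown(A)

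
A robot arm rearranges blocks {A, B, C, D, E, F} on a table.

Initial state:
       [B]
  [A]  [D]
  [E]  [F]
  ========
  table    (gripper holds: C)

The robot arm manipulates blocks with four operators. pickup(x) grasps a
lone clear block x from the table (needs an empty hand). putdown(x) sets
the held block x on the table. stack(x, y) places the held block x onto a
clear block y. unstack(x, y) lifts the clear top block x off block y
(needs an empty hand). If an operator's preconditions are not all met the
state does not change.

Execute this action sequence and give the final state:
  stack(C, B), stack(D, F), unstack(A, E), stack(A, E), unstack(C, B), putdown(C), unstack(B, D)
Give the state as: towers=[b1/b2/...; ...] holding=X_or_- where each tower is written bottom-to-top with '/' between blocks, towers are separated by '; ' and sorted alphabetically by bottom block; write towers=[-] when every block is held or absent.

step 1 (stack(C, B)): towers=[E/A; F/D/B/C] holding=-
step 2 (stack(D, F)) [no-op]: towers=[E/A; F/D/B/C] holding=-
step 3 (unstack(A, E)): towers=[E; F/D/B/C] holding=A
step 4 (stack(A, E)): towers=[E/A; F/D/B/C] holding=-
step 5 (unstack(C, B)): towers=[E/A; F/D/B] holding=C
step 6 (putdown(C)): towers=[C; E/A; F/D/B] holding=-
step 7 (unstack(B, D)): towers=[C; E/A; F/D] holding=B

towers=[C; E/A; F/D] holding=B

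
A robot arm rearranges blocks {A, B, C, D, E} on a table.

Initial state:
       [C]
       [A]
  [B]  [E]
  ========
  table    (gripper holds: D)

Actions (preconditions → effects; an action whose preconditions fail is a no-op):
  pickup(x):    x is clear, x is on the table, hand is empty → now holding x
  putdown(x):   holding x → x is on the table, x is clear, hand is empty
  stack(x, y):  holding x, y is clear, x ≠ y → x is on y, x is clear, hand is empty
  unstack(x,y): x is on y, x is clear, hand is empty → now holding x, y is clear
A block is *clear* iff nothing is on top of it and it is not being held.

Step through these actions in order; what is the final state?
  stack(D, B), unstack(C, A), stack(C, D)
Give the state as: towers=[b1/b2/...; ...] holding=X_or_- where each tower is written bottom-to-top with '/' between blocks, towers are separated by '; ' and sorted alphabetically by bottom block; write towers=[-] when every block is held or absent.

step 1 (stack(D, B)): towers=[B/D; E/A/C] holding=-
step 2 (unstack(C, A)): towers=[B/D; E/A] holding=C
step 3 (stack(C, D)): towers=[B/D/C; E/A] holding=-

towers=[B/D/C; E/A] holding=-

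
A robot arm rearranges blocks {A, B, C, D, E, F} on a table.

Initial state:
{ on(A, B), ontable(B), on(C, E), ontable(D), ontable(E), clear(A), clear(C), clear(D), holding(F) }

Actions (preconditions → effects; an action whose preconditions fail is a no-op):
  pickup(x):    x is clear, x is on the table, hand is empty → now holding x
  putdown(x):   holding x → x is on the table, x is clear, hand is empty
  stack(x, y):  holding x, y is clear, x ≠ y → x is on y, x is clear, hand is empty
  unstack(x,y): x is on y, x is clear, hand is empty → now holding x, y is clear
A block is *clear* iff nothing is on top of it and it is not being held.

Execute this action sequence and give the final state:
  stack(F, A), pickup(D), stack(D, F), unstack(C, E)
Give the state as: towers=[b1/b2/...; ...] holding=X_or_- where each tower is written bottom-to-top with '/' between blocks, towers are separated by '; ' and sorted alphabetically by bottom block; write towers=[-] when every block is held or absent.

step 1 (stack(F, A)): towers=[B/A/F; D; E/C] holding=-
step 2 (pickup(D)): towers=[B/A/F; E/C] holding=D
step 3 (stack(D, F)): towers=[B/A/F/D; E/C] holding=-
step 4 (unstack(C, E)): towers=[B/A/F/D; E] holding=C

towers=[B/A/F/D; E] holding=C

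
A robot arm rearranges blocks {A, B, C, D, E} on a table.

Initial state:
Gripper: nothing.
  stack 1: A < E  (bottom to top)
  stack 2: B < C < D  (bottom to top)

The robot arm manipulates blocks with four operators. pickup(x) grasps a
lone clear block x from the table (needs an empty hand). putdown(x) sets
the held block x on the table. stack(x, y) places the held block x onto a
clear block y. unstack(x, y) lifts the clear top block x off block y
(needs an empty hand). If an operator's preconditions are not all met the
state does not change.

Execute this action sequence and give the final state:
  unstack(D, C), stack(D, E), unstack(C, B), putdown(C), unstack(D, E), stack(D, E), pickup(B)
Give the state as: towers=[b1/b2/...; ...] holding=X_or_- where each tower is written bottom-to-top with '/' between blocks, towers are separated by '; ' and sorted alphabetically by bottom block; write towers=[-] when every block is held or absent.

step 1 (unstack(D, C)): towers=[A/E; B/C] holding=D
step 2 (stack(D, E)): towers=[A/E/D; B/C] holding=-
step 3 (unstack(C, B)): towers=[A/E/D; B] holding=C
step 4 (putdown(C)): towers=[A/E/D; B; C] holding=-
step 5 (unstack(D, E)): towers=[A/E; B; C] holding=D
step 6 (stack(D, E)): towers=[A/E/D; B; C] holding=-
step 7 (pickup(B)): towers=[A/E/D; C] holding=B

towers=[A/E/D; C] holding=B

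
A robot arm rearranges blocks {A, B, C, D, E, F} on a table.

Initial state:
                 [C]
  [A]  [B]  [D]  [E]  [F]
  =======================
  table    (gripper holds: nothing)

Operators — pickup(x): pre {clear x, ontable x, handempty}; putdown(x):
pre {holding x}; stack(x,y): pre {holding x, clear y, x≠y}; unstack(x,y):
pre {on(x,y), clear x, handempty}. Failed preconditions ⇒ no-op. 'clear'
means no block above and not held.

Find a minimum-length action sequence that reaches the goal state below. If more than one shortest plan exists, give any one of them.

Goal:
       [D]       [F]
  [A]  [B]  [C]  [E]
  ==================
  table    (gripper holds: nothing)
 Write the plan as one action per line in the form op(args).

step 1 (pickup(D)): towers=[A; B; E/C; F] holding=D
step 2 (stack(D, B)): towers=[A; B/D; E/C; F] holding=-
step 3 (unstack(C, E)): towers=[A; B/D; E; F] holding=C
step 4 (putdown(C)): towers=[A; B/D; C; E; F] holding=-
step 5 (pickup(F)): towers=[A; B/D; C; E] holding=F
step 6 (stack(F, E)): towers=[A; B/D; C; E/F] holding=-
goal check: towers=[A; B/D; C; E/F] holding=- — reached (length 6, optimal by BFS)

pickup(D)
stack(D, B)
unstack(C, E)
putdown(C)
pickup(F)
stack(F, E)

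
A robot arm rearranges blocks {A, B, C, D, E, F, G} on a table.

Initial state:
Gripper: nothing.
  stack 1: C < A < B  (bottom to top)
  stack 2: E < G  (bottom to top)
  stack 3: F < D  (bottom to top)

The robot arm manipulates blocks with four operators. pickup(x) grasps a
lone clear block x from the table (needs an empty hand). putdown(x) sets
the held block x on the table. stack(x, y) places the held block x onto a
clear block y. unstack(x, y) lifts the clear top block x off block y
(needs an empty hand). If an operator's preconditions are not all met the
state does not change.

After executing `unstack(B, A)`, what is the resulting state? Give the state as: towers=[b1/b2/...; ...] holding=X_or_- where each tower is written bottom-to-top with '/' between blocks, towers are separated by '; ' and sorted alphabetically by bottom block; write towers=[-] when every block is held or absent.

before: towers=[C/A/B; E/G; F/D] holding=-
pre[unstack(B, A)]: on(B,A) ✓, clear(B) ✓, handempty ✓
all met → apply unstack(B, A)
after:  towers=[C/A; E/G; F/D] holding=B

towers=[C/A; E/G; F/D] holding=B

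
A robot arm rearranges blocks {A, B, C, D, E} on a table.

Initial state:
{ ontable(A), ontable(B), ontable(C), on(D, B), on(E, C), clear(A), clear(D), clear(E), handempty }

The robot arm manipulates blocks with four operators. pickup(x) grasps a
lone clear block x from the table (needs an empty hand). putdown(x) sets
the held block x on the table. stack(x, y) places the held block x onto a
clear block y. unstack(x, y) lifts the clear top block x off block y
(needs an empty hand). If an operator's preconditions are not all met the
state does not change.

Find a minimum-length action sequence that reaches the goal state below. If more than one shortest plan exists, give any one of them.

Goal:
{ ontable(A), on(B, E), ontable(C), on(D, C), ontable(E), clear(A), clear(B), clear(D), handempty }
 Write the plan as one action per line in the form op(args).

step 1 (unstack(E, C)): towers=[A; B/D; C] holding=E
step 2 (putdown(E)): towers=[A; B/D; C; E] holding=-
step 3 (unstack(D, B)): towers=[A; B; C; E] holding=D
step 4 (stack(D, C)): towers=[A; B; C/D; E] holding=-
step 5 (pickup(B)): towers=[A; C/D; E] holding=B
step 6 (stack(B, E)): towers=[A; C/D; E/B] holding=-
goal check: towers=[A; C/D; E/B] holding=- — reached (length 6, optimal by BFS)

unstack(E, C)
putdown(E)
unstack(D, B)
stack(D, C)
pickup(B)
stack(B, E)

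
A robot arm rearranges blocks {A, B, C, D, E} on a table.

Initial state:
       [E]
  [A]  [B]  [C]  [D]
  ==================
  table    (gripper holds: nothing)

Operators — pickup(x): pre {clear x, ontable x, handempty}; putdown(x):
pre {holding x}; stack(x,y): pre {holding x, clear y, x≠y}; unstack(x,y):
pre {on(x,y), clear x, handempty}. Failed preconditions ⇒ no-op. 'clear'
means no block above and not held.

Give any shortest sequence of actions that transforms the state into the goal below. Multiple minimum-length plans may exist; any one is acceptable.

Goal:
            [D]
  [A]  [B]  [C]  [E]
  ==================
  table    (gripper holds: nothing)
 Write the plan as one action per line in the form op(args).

step 1 (pickup(D)): towers=[A; B/E; C] holding=D
step 2 (stack(D, C)): towers=[A; B/E; C/D] holding=-
step 3 (unstack(E, B)): towers=[A; B; C/D] holding=E
step 4 (putdown(E)): towers=[A; B; C/D; E] holding=-
goal check: towers=[A; B; C/D; E] holding=- — reached (length 4, optimal by BFS)

pickup(D)
stack(D, C)
unstack(E, B)
putdown(E)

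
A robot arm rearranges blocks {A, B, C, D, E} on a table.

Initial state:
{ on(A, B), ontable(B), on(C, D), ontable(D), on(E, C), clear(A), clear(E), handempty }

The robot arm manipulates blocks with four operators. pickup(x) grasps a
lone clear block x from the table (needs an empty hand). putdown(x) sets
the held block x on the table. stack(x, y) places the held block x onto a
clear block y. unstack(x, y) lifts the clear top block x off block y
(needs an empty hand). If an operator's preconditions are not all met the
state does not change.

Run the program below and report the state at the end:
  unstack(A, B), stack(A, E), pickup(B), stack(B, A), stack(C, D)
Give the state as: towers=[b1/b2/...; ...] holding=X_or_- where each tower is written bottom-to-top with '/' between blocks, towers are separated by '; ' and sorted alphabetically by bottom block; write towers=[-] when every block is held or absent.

step 1 (unstack(A, B)): towers=[B; D/C/E] holding=A
step 2 (stack(A, E)): towers=[B; D/C/E/A] holding=-
step 3 (pickup(B)): towers=[D/C/E/A] holding=B
step 4 (stack(B, A)): towers=[D/C/E/A/B] holding=-
step 5 (stack(C, D)) [no-op]: towers=[D/C/E/A/B] holding=-

towers=[D/C/E/A/B] holding=-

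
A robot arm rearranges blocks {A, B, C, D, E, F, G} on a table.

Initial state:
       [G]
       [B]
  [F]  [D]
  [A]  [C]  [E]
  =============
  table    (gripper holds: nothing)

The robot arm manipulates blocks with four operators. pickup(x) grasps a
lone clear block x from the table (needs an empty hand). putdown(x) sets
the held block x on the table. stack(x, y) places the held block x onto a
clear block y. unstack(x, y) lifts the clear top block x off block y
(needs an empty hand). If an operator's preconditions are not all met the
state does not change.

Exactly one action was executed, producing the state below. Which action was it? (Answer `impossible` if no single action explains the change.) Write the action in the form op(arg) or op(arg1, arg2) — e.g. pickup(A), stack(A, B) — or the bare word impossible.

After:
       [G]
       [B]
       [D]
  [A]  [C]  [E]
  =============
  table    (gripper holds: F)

unstack(F, A)

target: towers=[A; C/D/B/G; E] holding=F
     unstack(F, A) → towers=[A; C/D/B/G; E] holding=F  ← match
     unstack(G, B) → towers=[A/F; C/D/B; E] holding=G
         pickup(E) → towers=[A/F; C/D/B/G] holding=E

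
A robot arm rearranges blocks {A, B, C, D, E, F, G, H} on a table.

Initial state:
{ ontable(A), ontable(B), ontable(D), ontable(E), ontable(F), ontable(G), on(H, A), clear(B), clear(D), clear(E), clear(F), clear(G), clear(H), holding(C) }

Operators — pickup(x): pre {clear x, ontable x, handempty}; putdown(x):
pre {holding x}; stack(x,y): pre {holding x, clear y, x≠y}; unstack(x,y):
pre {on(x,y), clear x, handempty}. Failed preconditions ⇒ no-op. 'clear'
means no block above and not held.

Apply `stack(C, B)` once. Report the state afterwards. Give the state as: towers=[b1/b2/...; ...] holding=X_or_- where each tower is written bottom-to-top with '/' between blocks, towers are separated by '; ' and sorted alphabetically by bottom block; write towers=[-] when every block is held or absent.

towers=[A/H; B/C; D; E; F; G] holding=-

before: towers=[A/H; B; D; E; F; G] holding=C
pre[stack(C, B)]: holding(C) ✓, clear(B) ✓, C≠B ✓
all met → apply stack(C, B)
after:  towers=[A/H; B/C; D; E; F; G] holding=-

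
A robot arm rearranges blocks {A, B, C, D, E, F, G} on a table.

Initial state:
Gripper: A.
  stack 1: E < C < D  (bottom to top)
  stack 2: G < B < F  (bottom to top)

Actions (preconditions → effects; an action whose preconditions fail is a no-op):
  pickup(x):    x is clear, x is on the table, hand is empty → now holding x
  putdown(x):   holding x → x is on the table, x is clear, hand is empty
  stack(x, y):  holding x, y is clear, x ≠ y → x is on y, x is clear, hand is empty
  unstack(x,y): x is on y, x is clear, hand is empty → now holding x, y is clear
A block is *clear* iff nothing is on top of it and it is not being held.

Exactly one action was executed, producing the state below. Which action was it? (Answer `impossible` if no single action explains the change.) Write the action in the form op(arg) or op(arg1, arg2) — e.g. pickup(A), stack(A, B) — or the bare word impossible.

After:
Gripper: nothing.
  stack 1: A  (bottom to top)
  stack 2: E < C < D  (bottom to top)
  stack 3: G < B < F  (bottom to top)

putdown(A)

target: towers=[A; E/C/D; G/B/F] holding=-
        putdown(A) → towers=[A; E/C/D; G/B/F] holding=-  ← match
       stack(A, F) → towers=[E/C/D; G/B/F/A] holding=-
       stack(A, D) → towers=[E/C/D/A; G/B/F] holding=-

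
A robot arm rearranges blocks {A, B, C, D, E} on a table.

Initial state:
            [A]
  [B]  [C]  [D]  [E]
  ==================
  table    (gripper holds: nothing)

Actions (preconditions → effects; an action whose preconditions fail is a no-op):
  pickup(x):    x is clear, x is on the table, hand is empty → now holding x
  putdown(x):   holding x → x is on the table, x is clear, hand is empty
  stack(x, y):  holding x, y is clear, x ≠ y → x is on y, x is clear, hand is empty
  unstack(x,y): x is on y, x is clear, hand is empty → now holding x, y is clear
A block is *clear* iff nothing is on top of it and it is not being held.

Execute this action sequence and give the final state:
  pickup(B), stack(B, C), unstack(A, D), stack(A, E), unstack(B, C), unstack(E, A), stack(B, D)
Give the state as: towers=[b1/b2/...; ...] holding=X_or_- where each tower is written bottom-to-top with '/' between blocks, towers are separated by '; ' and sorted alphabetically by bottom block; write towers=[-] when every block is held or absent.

step 1 (pickup(B)): towers=[C; D/A; E] holding=B
step 2 (stack(B, C)): towers=[C/B; D/A; E] holding=-
step 3 (unstack(A, D)): towers=[C/B; D; E] holding=A
step 4 (stack(A, E)): towers=[C/B; D; E/A] holding=-
step 5 (unstack(B, C)): towers=[C; D; E/A] holding=B
step 6 (unstack(E, A)) [no-op]: towers=[C; D; E/A] holding=B
step 7 (stack(B, D)): towers=[C; D/B; E/A] holding=-

towers=[C; D/B; E/A] holding=-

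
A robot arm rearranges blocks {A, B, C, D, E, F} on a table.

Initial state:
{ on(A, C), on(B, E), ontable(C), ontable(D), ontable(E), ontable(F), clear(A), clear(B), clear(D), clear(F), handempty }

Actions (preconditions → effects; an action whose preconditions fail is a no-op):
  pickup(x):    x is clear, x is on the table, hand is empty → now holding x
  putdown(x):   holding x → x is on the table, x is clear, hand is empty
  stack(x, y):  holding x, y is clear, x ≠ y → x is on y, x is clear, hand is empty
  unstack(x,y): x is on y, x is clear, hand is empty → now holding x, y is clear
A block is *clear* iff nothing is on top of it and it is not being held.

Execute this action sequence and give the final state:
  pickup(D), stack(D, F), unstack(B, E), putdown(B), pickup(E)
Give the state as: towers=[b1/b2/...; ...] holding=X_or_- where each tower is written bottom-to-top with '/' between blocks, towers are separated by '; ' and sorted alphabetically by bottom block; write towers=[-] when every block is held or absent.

towers=[B; C/A; F/D] holding=E

step 1 (pickup(D)): towers=[C/A; E/B; F] holding=D
step 2 (stack(D, F)): towers=[C/A; E/B; F/D] holding=-
step 3 (unstack(B, E)): towers=[C/A; E; F/D] holding=B
step 4 (putdown(B)): towers=[B; C/A; E; F/D] holding=-
step 5 (pickup(E)): towers=[B; C/A; F/D] holding=E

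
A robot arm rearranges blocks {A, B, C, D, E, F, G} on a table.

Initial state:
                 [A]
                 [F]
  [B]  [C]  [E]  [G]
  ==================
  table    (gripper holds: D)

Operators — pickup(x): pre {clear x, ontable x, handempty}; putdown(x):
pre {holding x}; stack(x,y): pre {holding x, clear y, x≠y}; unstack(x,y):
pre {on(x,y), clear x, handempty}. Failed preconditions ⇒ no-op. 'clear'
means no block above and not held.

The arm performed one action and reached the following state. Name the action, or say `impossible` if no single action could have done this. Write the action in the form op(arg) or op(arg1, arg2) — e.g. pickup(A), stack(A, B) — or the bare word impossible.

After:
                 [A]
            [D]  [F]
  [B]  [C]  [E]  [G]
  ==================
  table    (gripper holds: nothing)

target: towers=[B; C; E/D; G/F/A] holding=-
        putdown(D) → towers=[B; C; D; E; G/F/A] holding=-
       stack(D, B) → towers=[B/D; C; E; G/F/A] holding=-
       stack(D, A) → towers=[B; C; E; G/F/A/D] holding=-
       stack(D, E) → towers=[B; C; E/D; G/F/A] holding=-  ← match
       stack(D, C) → towers=[B; C/D; E; G/F/A] holding=-

stack(D, E)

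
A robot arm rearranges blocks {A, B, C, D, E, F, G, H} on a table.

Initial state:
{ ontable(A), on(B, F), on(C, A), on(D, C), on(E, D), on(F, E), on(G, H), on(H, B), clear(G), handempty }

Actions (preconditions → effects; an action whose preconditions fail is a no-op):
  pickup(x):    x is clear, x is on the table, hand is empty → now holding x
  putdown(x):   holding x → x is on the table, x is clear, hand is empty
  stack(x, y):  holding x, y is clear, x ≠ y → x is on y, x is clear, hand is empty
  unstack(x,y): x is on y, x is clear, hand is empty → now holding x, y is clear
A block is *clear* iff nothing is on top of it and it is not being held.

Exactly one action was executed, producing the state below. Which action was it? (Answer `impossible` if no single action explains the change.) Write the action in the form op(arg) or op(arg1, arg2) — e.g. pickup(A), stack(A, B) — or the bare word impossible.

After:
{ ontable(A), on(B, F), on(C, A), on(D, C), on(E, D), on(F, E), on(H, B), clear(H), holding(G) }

unstack(G, H)

target: towers=[A/C/D/E/F/B/H] holding=G
     unstack(G, H) → towers=[A/C/D/E/F/B/H] holding=G  ← match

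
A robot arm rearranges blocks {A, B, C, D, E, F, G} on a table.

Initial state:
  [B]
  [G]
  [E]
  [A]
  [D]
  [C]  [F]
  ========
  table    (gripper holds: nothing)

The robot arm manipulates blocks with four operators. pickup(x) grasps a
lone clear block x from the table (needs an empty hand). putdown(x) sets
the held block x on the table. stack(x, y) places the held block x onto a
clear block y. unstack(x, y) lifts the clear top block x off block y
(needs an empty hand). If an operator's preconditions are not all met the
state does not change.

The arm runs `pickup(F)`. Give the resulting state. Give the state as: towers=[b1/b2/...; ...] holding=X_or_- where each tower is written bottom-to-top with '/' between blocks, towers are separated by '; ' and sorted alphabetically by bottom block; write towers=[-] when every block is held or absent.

before: towers=[C/D/A/E/G/B; F] holding=-
pre[pickup(F)]: clear(F) yes, ontable(F) yes, handempty yes
all met → apply pickup(F)
after:  towers=[C/D/A/E/G/B] holding=F

towers=[C/D/A/E/G/B] holding=F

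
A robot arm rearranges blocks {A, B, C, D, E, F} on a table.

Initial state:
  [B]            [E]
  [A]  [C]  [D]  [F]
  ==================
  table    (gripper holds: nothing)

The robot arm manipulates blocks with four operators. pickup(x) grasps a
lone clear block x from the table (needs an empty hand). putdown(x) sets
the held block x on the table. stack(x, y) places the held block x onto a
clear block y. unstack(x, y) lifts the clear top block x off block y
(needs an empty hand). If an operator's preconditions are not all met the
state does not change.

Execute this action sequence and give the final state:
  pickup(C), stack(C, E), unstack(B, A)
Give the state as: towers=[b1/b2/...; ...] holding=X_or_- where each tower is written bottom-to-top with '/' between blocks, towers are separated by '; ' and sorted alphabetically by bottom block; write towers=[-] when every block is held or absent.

step 1 (pickup(C)): towers=[A/B; D; F/E] holding=C
step 2 (stack(C, E)): towers=[A/B; D; F/E/C] holding=-
step 3 (unstack(B, A)): towers=[A; D; F/E/C] holding=B

towers=[A; D; F/E/C] holding=B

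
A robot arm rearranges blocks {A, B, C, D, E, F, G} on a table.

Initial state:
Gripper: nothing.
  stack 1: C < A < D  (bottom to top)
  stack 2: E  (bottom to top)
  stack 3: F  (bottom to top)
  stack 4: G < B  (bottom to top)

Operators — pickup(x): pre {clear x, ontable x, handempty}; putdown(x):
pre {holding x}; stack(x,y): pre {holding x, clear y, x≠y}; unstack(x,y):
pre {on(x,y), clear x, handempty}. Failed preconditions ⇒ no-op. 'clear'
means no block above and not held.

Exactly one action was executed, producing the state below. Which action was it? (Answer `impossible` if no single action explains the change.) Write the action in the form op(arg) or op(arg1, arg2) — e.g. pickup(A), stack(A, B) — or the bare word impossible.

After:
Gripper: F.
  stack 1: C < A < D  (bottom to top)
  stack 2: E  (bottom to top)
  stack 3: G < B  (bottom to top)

target: towers=[C/A/D; E; G/B] holding=F
     unstack(B, G) → towers=[C/A/D; E; F; G] holding=B
         pickup(F) → towers=[C/A/D; E; G/B] holding=F  ← match
     unstack(D, A) → towers=[C/A; E; F; G/B] holding=D
         pickup(E) → towers=[C/A/D; F; G/B] holding=E

pickup(F)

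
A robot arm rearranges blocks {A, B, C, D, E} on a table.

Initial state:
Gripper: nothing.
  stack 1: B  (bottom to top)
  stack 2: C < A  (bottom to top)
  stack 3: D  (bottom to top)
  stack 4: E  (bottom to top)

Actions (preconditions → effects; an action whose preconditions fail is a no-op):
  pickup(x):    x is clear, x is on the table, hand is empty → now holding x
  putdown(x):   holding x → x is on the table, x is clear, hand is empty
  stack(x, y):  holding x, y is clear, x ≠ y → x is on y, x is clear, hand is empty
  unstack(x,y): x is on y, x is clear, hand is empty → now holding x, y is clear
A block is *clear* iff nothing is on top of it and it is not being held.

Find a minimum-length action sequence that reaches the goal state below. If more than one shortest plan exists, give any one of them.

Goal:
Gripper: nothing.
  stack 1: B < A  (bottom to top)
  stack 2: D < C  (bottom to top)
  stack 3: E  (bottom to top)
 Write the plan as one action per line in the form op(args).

step 1 (unstack(A, C)): towers=[B; C; D; E] holding=A
step 2 (stack(A, B)): towers=[B/A; C; D; E] holding=-
step 3 (pickup(C)): towers=[B/A; D; E] holding=C
step 4 (stack(C, D)): towers=[B/A; D/C; E] holding=-
goal check: towers=[B/A; D/C; E] holding=- — reached (length 4, optimal by BFS)

unstack(A, C)
stack(A, B)
pickup(C)
stack(C, D)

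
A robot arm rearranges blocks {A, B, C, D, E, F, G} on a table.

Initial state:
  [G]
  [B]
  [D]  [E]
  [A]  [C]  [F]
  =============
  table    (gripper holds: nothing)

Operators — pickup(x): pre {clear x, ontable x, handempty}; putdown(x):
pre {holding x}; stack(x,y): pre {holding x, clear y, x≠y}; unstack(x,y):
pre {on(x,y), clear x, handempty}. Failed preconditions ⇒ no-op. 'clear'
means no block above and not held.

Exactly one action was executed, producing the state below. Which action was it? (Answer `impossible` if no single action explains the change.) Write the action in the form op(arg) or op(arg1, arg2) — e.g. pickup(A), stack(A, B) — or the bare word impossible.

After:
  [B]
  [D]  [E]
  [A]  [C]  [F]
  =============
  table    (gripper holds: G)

unstack(G, B)

target: towers=[A/D/B; C/E; F] holding=G
         pickup(F) → towers=[A/D/B/G; C/E] holding=F
     unstack(G, B) → towers=[A/D/B; C/E; F] holding=G  ← match
     unstack(E, C) → towers=[A/D/B/G; C; F] holding=E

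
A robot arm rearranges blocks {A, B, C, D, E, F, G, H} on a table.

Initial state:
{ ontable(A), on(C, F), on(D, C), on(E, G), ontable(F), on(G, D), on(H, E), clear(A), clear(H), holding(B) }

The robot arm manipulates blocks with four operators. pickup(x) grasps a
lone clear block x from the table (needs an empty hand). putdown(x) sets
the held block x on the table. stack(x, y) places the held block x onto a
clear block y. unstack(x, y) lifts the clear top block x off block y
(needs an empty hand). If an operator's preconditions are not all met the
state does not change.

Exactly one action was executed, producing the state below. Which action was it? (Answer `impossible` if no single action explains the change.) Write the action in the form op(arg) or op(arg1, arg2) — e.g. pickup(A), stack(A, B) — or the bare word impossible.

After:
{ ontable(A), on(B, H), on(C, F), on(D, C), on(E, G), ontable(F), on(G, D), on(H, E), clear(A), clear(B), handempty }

target: towers=[A; F/C/D/G/E/H/B] holding=-
        putdown(B) → towers=[A; B; F/C/D/G/E/H] holding=-
       stack(B, A) → towers=[A/B; F/C/D/G/E/H] holding=-
       stack(B, H) → towers=[A; F/C/D/G/E/H/B] holding=-  ← match

stack(B, H)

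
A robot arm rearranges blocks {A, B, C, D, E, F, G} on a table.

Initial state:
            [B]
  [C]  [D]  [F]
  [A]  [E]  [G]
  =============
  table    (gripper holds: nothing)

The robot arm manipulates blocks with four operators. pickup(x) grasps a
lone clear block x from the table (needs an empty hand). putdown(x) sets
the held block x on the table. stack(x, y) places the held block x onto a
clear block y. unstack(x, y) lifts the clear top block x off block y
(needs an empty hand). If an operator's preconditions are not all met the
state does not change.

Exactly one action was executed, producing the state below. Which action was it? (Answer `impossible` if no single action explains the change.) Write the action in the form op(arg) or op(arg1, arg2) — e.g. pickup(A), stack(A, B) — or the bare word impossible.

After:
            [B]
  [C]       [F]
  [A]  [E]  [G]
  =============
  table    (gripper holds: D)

unstack(D, E)

target: towers=[A/C; E; G/F/B] holding=D
     unstack(B, F) → towers=[A/C; E/D; G/F] holding=B
     unstack(D, E) → towers=[A/C; E; G/F/B] holding=D  ← match
     unstack(C, A) → towers=[A; E/D; G/F/B] holding=C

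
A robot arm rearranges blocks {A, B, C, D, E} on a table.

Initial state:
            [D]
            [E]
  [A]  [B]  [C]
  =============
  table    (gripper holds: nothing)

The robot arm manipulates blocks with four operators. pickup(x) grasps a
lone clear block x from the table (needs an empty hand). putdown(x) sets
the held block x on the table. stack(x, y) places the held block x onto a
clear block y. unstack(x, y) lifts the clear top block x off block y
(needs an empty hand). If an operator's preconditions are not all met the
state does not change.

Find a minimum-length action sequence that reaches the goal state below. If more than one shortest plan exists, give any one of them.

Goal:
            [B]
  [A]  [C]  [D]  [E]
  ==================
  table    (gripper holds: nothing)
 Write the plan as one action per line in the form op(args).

unstack(D, E)
putdown(D)
pickup(B)
stack(B, D)
unstack(E, C)
putdown(E)

step 1 (unstack(D, E)): towers=[A; B; C/E] holding=D
step 2 (putdown(D)): towers=[A; B; C/E; D] holding=-
step 3 (pickup(B)): towers=[A; C/E; D] holding=B
step 4 (stack(B, D)): towers=[A; C/E; D/B] holding=-
step 5 (unstack(E, C)): towers=[A; C; D/B] holding=E
step 6 (putdown(E)): towers=[A; C; D/B; E] holding=-
goal check: towers=[A; C; D/B; E] holding=- — reached (length 6, optimal by BFS)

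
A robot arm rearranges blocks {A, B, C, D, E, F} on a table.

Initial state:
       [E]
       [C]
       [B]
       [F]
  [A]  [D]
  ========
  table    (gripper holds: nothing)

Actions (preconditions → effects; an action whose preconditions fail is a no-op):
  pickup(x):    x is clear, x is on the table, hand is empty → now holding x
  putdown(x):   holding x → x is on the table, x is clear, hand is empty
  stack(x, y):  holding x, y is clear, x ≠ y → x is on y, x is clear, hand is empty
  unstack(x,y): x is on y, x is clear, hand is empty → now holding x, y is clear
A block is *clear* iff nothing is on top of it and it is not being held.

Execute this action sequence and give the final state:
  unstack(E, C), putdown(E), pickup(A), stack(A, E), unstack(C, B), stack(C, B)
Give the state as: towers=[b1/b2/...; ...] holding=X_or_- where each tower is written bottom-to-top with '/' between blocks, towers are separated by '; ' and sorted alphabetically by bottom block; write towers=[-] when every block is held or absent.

towers=[D/F/B/C; E/A] holding=-

step 1 (unstack(E, C)): towers=[A; D/F/B/C] holding=E
step 2 (putdown(E)): towers=[A; D/F/B/C; E] holding=-
step 3 (pickup(A)): towers=[D/F/B/C; E] holding=A
step 4 (stack(A, E)): towers=[D/F/B/C; E/A] holding=-
step 5 (unstack(C, B)): towers=[D/F/B; E/A] holding=C
step 6 (stack(C, B)): towers=[D/F/B/C; E/A] holding=-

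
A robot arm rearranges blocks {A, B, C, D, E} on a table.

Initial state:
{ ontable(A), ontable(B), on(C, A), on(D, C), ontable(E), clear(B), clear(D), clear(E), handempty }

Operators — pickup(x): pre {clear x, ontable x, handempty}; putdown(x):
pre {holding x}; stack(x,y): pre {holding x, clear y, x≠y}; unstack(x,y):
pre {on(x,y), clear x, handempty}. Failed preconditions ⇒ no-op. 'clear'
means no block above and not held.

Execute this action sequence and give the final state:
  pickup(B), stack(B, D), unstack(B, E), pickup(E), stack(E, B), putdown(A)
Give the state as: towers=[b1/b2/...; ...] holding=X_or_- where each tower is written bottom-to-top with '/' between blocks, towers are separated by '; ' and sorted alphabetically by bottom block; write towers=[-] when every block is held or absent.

towers=[A/C/D/B/E] holding=-

step 1 (pickup(B)): towers=[A/C/D; E] holding=B
step 2 (stack(B, D)): towers=[A/C/D/B; E] holding=-
step 3 (unstack(B, E)) [no-op]: towers=[A/C/D/B; E] holding=-
step 4 (pickup(E)): towers=[A/C/D/B] holding=E
step 5 (stack(E, B)): towers=[A/C/D/B/E] holding=-
step 6 (putdown(A)) [no-op]: towers=[A/C/D/B/E] holding=-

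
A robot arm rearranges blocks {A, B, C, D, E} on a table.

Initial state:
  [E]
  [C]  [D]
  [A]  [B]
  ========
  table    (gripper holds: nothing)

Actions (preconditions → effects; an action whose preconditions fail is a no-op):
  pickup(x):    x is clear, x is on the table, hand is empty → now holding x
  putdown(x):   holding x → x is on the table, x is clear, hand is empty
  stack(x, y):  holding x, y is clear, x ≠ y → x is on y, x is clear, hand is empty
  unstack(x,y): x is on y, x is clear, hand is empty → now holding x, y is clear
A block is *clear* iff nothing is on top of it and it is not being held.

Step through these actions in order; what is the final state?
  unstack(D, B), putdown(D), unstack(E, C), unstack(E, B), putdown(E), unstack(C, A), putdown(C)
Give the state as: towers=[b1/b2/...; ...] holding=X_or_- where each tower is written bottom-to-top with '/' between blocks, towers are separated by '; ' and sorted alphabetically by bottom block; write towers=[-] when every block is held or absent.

step 1 (unstack(D, B)): towers=[A/C/E; B] holding=D
step 2 (putdown(D)): towers=[A/C/E; B; D] holding=-
step 3 (unstack(E, C)): towers=[A/C; B; D] holding=E
step 4 (unstack(E, B)) [no-op]: towers=[A/C; B; D] holding=E
step 5 (putdown(E)): towers=[A/C; B; D; E] holding=-
step 6 (unstack(C, A)): towers=[A; B; D; E] holding=C
step 7 (putdown(C)): towers=[A; B; C; D; E] holding=-

towers=[A; B; C; D; E] holding=-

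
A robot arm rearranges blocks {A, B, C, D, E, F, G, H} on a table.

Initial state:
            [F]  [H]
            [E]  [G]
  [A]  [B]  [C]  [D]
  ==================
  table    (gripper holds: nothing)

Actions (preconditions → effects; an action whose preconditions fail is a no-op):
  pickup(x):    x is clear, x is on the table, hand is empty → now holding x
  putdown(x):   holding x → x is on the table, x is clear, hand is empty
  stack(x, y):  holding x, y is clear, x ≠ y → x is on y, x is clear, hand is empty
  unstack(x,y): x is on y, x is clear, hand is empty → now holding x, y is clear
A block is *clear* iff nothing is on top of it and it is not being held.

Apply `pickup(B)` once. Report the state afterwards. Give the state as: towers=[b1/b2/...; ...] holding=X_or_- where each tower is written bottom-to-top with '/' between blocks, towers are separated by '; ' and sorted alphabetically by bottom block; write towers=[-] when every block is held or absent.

before: towers=[A; B; C/E/F; D/G/H] holding=-
pre[pickup(B)]: clear(B) ✓, ontable(B) ✓, handempty ✓
all met → apply pickup(B)
after:  towers=[A; C/E/F; D/G/H] holding=B

towers=[A; C/E/F; D/G/H] holding=B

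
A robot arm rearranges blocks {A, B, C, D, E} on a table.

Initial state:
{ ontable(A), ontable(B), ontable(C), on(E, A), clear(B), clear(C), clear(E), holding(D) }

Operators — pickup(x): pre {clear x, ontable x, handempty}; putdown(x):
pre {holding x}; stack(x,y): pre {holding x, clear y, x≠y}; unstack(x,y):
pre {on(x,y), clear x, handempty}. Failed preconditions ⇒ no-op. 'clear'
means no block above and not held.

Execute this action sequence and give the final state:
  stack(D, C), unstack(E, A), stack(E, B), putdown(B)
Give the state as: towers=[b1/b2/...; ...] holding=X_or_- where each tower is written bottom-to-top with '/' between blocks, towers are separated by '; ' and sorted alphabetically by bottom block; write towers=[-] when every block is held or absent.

step 1 (stack(D, C)): towers=[A/E; B; C/D] holding=-
step 2 (unstack(E, A)): towers=[A; B; C/D] holding=E
step 3 (stack(E, B)): towers=[A; B/E; C/D] holding=-
step 4 (putdown(B)) [no-op]: towers=[A; B/E; C/D] holding=-

towers=[A; B/E; C/D] holding=-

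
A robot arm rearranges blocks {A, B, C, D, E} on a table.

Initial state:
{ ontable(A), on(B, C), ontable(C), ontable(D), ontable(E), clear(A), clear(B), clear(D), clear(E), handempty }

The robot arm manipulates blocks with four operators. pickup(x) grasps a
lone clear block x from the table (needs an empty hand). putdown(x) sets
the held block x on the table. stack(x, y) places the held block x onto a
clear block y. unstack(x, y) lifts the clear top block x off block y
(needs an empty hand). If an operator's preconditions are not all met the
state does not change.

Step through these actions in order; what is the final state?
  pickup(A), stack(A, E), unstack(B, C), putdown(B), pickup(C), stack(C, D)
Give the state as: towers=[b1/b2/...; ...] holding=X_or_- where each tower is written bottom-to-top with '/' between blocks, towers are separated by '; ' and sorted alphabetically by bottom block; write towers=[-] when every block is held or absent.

towers=[B; D/C; E/A] holding=-

step 1 (pickup(A)): towers=[C/B; D; E] holding=A
step 2 (stack(A, E)): towers=[C/B; D; E/A] holding=-
step 3 (unstack(B, C)): towers=[C; D; E/A] holding=B
step 4 (putdown(B)): towers=[B; C; D; E/A] holding=-
step 5 (pickup(C)): towers=[B; D; E/A] holding=C
step 6 (stack(C, D)): towers=[B; D/C; E/A] holding=-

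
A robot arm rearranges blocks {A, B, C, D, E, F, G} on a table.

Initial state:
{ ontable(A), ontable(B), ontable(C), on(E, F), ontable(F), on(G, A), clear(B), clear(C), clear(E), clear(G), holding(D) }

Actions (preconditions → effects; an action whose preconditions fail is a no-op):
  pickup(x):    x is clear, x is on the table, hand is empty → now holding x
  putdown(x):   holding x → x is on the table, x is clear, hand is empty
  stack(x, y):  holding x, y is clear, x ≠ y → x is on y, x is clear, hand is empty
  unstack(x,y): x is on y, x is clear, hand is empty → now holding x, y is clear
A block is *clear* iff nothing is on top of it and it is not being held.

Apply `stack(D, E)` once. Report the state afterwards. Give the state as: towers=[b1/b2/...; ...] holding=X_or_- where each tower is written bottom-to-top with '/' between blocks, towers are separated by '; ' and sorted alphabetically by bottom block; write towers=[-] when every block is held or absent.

towers=[A/G; B; C; F/E/D] holding=-

before: towers=[A/G; B; C; F/E] holding=D
pre[stack(D, E)]: holding(D) ✓, clear(E) ✓, D≠E ✓
all met → apply stack(D, E)
after:  towers=[A/G; B; C; F/E/D] holding=-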